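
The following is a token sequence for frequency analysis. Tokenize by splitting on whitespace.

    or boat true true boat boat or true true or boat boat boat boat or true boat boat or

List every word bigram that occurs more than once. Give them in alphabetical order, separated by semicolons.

boat boat; boat or; or boat; or true; true boat; true true

Bigram counts meeting the condition (more than once):
  boat boat: 5
  boat or: 3
  or boat: 2
  or true: 2
  true boat: 2
  true true: 2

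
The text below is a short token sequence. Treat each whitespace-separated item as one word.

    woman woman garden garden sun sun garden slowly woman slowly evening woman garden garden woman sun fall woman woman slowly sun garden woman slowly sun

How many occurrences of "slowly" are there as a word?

Scanning the 25 tokens for "slowly":
  position 8: slowly
  position 10: slowly
  position 20: slowly
  position 24: slowly

4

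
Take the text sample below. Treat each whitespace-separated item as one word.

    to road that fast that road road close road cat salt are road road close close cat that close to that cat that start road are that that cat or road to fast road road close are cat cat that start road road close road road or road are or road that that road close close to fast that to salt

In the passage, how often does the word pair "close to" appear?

Scanning the 60 overlapping bigram windows for "close to":
  position 19–20: close to
  position 56–57: close to

2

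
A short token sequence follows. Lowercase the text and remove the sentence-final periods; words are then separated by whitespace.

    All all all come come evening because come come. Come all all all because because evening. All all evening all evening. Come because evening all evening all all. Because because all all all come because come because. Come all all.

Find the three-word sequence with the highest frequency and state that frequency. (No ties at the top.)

Trigram frequencies (highest first):
  all all all: 3
  all all come: 2
  come all all: 2
  all all because: 2
  all because because: 2
  because evening all: 2
  … (21 more, each ≤ 2)

"all all all", 3 times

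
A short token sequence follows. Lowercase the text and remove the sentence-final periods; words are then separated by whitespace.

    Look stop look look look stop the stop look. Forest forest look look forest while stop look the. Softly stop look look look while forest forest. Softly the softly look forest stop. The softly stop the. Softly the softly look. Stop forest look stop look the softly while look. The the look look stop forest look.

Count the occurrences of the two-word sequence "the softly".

Scanning the 55 overlapping bigram windows for "the softly":
  position 18–19: the softly
  position 28–29: the softly
  position 33–34: the softly
  position 36–37: the softly
  position 38–39: the softly
  position 46–47: the softly

6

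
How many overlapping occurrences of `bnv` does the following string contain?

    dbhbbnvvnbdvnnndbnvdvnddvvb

2

Sliding a length-3 window over the 27 characters (25 positions):
  position 5–7: bnv
  position 17–19: bnv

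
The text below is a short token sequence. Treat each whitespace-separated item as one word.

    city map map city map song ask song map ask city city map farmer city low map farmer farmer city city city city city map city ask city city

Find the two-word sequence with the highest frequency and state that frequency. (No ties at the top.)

Bigram frequencies (highest first):
  city city: 6
  city map: 4
  map city: 2
  ask city: 2
  map farmer: 2
  farmer city: 2
  … (10 more, each ≤ 1)

"city city", 6 times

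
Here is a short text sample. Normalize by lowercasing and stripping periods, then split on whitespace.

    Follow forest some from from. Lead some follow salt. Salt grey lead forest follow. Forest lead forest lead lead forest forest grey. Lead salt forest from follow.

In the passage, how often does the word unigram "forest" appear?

7

Scanning the 27 tokens for "forest":
  position 2: forest
  position 13: forest
  position 15: forest
  position 17: forest
  position 20: forest
  position 21: forest
  position 25: forest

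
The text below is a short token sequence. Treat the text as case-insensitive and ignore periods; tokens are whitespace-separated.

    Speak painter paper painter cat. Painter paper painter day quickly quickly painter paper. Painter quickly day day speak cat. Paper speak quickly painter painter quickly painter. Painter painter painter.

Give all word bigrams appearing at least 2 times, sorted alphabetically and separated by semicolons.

Bigram counts meeting the condition (at least 2 times):
  painter painter: 4
  painter paper: 3
  painter quickly: 2
  paper painter: 3
  quickly painter: 3

painter painter; painter paper; painter quickly; paper painter; quickly painter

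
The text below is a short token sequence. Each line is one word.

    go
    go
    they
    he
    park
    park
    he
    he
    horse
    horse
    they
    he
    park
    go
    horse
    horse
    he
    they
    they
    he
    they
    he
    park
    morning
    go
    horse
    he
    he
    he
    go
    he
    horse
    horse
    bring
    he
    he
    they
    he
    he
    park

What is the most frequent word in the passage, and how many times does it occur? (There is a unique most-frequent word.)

"he", 15 times

Unigram frequencies (highest first):
  he: 15
  horse: 7
  they: 6
  go: 5
  park: 5
  morning: 1
  … (1 more, each ≤ 1)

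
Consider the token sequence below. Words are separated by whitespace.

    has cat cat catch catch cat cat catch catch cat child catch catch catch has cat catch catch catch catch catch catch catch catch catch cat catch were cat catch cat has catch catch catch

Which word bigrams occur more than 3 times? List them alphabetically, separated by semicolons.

Bigram counts meeting the condition (more than 3 times):
  cat catch: 5
  catch cat: 4
  catch catch: 14

cat catch; catch cat; catch catch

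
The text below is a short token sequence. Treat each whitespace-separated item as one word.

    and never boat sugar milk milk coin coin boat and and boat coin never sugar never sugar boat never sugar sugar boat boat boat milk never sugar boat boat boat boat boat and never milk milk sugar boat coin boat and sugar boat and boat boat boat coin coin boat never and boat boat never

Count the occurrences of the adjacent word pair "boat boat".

9

Scanning the 54 overlapping bigram windows for "boat boat":
  position 22–23: boat boat
  position 23–24: boat boat
  position 28–29: boat boat
  position 29–30: boat boat
  position 30–31: boat boat
  position 31–32: boat boat
  position 45–46: boat boat
  position 46–47: boat boat
  position 53–54: boat boat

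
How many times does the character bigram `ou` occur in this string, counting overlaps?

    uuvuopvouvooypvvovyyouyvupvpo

2

Sliding a length-2 window over the 29 characters (28 positions):
  position 8–9: ou
  position 21–22: ou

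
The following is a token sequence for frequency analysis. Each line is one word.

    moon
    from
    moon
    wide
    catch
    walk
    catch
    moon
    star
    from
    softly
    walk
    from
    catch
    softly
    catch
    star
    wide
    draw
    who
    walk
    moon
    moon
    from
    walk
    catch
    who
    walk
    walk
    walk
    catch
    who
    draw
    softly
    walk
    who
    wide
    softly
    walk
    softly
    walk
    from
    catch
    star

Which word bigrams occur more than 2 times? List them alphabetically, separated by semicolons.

softly walk; walk catch

Bigram counts meeting the condition (more than 2 times):
  softly walk: 4
  walk catch: 3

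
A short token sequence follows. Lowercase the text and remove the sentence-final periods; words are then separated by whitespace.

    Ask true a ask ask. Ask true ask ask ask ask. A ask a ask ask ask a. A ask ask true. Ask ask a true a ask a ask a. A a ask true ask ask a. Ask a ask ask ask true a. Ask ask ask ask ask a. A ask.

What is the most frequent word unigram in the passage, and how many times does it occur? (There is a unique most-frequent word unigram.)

"ask", 31 times

Unigram frequencies (highest first):
  ask: 31
  a: 16
  true: 6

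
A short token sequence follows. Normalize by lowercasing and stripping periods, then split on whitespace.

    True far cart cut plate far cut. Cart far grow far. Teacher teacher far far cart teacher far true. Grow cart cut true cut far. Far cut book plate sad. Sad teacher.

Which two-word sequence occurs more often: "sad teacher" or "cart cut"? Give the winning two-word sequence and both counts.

"sad teacher": 1 occurrence
"cart cut": 2 occurrences

"cart cut" (2 vs 1)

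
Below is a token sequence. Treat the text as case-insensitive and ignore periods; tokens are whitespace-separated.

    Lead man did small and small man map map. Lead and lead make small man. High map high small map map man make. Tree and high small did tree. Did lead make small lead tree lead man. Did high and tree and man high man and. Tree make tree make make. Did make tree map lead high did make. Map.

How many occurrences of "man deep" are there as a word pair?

0

Scanning the 59 overlapping bigram windows for "man deep":
  (none found)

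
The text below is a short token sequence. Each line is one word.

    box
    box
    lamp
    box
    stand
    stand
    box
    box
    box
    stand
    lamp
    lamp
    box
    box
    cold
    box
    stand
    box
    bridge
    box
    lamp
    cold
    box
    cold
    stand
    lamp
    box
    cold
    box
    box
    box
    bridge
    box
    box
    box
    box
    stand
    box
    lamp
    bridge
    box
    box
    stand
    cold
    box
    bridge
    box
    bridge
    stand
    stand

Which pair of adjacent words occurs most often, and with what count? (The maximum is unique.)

Bigram frequencies (highest first):
  box box: 10
  box stand: 5
  cold box: 4
  box bridge: 4
  bridge box: 4
  box lamp: 3
  … (11 more, each ≤ 3)

"box box", 10 times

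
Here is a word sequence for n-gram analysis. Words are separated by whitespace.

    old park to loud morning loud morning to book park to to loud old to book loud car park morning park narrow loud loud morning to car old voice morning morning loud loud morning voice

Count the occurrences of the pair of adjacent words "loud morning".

4

Scanning the 34 overlapping bigram windows for "loud morning":
  position 4–5: loud morning
  position 6–7: loud morning
  position 24–25: loud morning
  position 33–34: loud morning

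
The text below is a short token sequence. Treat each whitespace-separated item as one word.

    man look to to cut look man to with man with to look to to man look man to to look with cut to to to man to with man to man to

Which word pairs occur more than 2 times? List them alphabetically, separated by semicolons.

Bigram counts meeting the condition (more than 2 times):
  man to: 5
  to man: 3
  to to: 5

man to; to man; to to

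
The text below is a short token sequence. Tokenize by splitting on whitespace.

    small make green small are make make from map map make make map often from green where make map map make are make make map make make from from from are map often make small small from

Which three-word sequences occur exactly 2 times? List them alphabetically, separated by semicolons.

Trigram counts meeting the condition (exactly 2 times):
  are make make: 2
  make make from: 2
  make make map: 2
  map make make: 2
  map map make: 2

are make make; make make from; make make map; map make make; map map make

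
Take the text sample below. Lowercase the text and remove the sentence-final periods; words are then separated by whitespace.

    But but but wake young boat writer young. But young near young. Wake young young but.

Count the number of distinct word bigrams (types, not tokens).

16 tokens → 15 bigram windows in total.
Repeated bigrams (each contributes count−1 duplicates):
  but but: 2
  wake young: 2
  young but: 2
3 duplicate windows → 15 − 3 = 12 distinct.

12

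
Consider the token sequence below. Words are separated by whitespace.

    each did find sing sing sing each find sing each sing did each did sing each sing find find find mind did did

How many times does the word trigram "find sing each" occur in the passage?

Scanning the 21 overlapping trigram windows for "find sing each":
  position 8–10: find sing each

1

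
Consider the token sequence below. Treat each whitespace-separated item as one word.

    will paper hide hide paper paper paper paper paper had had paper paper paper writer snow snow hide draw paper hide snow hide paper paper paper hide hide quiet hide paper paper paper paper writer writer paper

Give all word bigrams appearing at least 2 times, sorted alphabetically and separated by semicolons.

hide hide; hide paper; paper hide; paper paper; paper writer; snow hide

Bigram counts meeting the condition (at least 2 times):
  hide hide: 2
  hide paper: 3
  paper hide: 3
  paper paper: 11
  paper writer: 2
  snow hide: 2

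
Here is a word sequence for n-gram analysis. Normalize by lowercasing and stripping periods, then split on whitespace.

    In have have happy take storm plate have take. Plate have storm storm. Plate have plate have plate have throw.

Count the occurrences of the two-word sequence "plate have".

5

Scanning the 19 overlapping bigram windows for "plate have":
  position 7–8: plate have
  position 10–11: plate have
  position 14–15: plate have
  position 16–17: plate have
  position 18–19: plate have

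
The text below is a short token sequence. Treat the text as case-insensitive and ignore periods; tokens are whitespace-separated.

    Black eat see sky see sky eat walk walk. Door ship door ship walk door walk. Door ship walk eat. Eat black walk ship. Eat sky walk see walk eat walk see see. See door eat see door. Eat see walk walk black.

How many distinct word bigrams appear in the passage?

43 tokens → 42 bigram windows in total.
Repeated bigrams (each contributes count−1 duplicates):
  door ship: 3
  eat see: 3
  walk door: 3
  door eat: 2
  eat walk: 2
  see door: 2
  see see: 2
  see sky: 2
  … (5 more repeated)
16 duplicate windows → 42 − 16 = 26 distinct.

26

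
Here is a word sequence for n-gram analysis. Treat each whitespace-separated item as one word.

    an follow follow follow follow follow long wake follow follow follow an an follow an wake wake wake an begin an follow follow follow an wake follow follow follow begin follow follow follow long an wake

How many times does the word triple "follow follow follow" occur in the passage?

7

Scanning the 34 overlapping trigram windows for "follow follow follow":
  position 2–4: follow follow follow
  position 3–5: follow follow follow
  position 4–6: follow follow follow
  position 9–11: follow follow follow
  position 22–24: follow follow follow
  position 27–29: follow follow follow
  position 31–33: follow follow follow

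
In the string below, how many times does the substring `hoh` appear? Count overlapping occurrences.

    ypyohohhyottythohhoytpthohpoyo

3

Sliding a length-3 window over the 30 characters (28 positions):
  position 5–7: hoh
  position 15–17: hoh
  position 24–26: hoh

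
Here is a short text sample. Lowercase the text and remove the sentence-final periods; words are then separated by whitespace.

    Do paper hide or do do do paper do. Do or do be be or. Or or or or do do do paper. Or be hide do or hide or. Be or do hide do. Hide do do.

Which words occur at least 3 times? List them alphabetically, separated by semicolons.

Unigram counts meeting the condition (at least 3 times):
  be: 4
  do: 15
  hide: 5
  or: 11
  paper: 3

be; do; hide; or; paper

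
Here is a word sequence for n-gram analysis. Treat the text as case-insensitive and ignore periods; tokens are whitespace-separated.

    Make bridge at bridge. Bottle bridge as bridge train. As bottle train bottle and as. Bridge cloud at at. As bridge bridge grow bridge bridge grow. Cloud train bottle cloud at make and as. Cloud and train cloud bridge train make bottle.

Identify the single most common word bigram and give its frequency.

Bigram frequencies (highest first):
  as bridge: 3
  bridge train: 2
  train bottle: 2
  and as: 2
  cloud at: 2
  bridge bridge: 2
  … (27 more, each ≤ 2)

"as bridge", 3 times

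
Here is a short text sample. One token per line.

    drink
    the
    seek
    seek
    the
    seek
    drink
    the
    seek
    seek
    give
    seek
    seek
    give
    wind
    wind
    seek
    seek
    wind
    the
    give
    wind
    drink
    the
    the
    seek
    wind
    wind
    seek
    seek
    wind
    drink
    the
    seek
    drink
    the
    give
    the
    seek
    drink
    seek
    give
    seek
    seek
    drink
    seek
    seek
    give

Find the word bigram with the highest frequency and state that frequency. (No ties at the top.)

"seek seek", 7 times

Bigram frequencies (highest first):
  seek seek: 7
  the seek: 6
  drink the: 5
  seek drink: 4
  seek give: 4
  seek wind: 3
  … (11 more, each ≤ 2)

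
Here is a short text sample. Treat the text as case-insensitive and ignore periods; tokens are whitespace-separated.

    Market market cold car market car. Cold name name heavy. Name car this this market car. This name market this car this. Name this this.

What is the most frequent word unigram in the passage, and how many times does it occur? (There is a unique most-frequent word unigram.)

"this", 7 times

Unigram frequencies (highest first):
  this: 7
  market: 5
  car: 5
  name: 5
  cold: 2
  heavy: 1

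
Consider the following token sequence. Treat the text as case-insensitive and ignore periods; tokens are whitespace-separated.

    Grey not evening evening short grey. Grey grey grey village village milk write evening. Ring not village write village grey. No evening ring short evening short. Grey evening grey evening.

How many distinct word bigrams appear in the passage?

23

30 tokens → 29 bigram windows in total.
Repeated bigrams (each contributes count−1 duplicates):
  grey grey: 3
  evening ring: 2
  evening short: 2
  grey evening: 2
  short grey: 2
6 duplicate windows → 29 − 6 = 23 distinct.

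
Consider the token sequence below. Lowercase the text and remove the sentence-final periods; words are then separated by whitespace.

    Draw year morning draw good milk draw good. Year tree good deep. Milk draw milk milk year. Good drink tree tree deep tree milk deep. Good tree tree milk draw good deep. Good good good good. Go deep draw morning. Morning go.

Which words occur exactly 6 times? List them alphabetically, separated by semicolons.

Unigram counts meeting the condition (exactly 6 times):
  draw: 6
  milk: 6
  tree: 6

draw; milk; tree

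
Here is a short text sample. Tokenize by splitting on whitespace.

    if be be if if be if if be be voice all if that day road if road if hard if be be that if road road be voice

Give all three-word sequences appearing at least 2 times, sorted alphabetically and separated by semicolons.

Trigram counts meeting the condition (at least 2 times):
  be if if: 2
  if be be: 3
  if if be: 2

be if if; if be be; if if be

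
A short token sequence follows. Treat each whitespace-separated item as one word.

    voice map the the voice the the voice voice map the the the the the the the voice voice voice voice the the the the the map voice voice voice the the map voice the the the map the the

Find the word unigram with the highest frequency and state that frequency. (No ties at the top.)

"the", 23 times

Unigram frequencies (highest first):
  the: 23
  voice: 12
  map: 5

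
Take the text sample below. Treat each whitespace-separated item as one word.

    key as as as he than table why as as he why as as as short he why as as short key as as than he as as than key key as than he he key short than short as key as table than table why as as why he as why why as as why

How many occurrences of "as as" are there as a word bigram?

10

Scanning the 55 overlapping bigram windows for "as as":
  position 2–3: as as
  position 3–4: as as
  position 9–10: as as
  position 13–14: as as
  position 14–15: as as
  position 19–20: as as
  position 23–24: as as
  position 27–28: as as
  position 47–48: as as
  position 54–55: as as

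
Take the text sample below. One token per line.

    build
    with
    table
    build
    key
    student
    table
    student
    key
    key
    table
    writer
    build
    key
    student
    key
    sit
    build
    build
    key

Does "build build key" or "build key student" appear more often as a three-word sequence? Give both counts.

"build build key": 1 occurrence
"build key student": 2 occurrences

"build key student" (2 vs 1)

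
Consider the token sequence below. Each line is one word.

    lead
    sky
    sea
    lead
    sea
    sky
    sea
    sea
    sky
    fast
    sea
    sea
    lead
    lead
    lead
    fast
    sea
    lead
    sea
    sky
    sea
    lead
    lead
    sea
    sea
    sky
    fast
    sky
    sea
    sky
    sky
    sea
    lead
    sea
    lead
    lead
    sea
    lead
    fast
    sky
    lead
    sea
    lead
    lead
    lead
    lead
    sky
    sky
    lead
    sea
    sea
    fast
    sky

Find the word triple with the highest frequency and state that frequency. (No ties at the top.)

"sea lead lead", 4 times

Trigram frequencies (highest first):
  sea lead lead: 4
  sky sea lead: 3
  sea lead sea: 3
  lead lead lead: 3
  lead sea lead: 3
  lead sea sky: 2
  … (27 more, each ≤ 2)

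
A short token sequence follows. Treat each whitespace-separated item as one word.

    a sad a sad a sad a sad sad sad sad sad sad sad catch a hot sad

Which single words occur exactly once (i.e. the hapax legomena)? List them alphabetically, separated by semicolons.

Unigram counts meeting the condition (exactly once (i.e. the hapax legomena)):
  catch: 1
  hot: 1

catch; hot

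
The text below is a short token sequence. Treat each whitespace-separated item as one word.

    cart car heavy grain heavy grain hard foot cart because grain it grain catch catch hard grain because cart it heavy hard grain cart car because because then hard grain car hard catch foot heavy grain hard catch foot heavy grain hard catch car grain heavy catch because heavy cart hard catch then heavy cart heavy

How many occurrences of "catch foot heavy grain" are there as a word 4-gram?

2

Scanning the 53 overlapping 4-gram windows for "catch foot heavy grain":
  position 33–36: catch foot heavy grain
  position 38–41: catch foot heavy grain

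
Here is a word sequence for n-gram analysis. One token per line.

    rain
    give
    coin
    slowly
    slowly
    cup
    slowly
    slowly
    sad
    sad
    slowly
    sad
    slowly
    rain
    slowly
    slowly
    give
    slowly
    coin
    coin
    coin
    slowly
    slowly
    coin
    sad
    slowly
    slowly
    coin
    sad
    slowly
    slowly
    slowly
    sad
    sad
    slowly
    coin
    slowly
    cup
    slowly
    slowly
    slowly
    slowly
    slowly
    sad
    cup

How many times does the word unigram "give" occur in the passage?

Scanning the 45 tokens for "give":
  position 2: give
  position 17: give

2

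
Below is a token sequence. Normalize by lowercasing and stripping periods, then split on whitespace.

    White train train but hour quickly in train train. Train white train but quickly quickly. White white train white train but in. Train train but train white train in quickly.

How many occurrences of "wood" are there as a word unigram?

Scanning the 30 tokens for "wood":
  (none found)

0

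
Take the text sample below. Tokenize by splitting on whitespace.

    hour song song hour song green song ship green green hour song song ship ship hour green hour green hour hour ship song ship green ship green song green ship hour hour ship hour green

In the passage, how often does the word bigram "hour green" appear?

3

Scanning the 34 overlapping bigram windows for "hour green":
  position 16–17: hour green
  position 18–19: hour green
  position 34–35: hour green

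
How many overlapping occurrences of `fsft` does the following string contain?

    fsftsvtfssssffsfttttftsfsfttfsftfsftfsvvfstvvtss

Sliding a length-4 window over the 48 characters (45 positions):
  position 1–4: fsft
  position 14–17: fsft
  position 24–27: fsft
  position 29–32: fsft
  position 33–36: fsft

5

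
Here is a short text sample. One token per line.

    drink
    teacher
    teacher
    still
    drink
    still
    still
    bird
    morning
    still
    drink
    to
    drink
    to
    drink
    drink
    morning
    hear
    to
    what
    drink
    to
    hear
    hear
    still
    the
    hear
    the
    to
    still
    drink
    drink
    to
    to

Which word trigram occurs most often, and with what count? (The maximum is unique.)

Trigram frequencies (highest first):
  drink to drink: 2
  drink teacher teacher: 1
  teacher teacher still: 1
  teacher still drink: 1
  still drink still: 1
  drink still still: 1
  … (25 more, each ≤ 1)

"drink to drink", 2 times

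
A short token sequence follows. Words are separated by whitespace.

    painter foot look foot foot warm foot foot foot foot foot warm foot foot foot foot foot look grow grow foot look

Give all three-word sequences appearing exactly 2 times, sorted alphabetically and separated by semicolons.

Trigram counts meeting the condition (exactly 2 times):
  foot foot warm: 2
  foot warm foot: 2
  warm foot foot: 2

foot foot warm; foot warm foot; warm foot foot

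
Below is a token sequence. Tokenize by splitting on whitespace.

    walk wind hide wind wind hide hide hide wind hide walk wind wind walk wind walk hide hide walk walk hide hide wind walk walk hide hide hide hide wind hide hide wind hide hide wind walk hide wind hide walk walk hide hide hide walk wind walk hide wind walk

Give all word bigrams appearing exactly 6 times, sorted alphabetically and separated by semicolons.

walk hide; wind hide; wind walk

Bigram counts meeting the condition (exactly 6 times):
  walk hide: 6
  wind hide: 6
  wind walk: 6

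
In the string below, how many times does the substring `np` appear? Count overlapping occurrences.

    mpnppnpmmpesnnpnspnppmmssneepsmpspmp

4

Sliding a length-2 window over the 36 characters (35 positions):
  position 3–4: np
  position 6–7: np
  position 14–15: np
  position 19–20: np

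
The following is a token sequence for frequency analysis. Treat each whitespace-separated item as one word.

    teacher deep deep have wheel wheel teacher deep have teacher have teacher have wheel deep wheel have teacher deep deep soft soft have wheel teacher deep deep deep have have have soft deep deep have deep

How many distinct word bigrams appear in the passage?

36 tokens → 35 bigram windows in total.
Repeated bigrams (each contributes count−1 duplicates):
  deep deep: 5
  deep have: 4
  teacher deep: 4
  have teacher: 3
  have wheel: 3
  have have: 2
  teacher have: 2
  wheel teacher: 2
17 duplicate windows → 35 − 17 = 18 distinct.

18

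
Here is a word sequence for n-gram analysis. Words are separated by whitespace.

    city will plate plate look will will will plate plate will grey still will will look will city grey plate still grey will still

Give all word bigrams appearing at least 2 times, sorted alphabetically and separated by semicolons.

Bigram counts meeting the condition (at least 2 times):
  look will: 2
  plate plate: 2
  will plate: 2
  will will: 3

look will; plate plate; will plate; will will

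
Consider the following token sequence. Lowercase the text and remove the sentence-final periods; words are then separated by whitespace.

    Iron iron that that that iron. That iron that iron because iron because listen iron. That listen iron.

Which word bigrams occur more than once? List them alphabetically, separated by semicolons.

Bigram counts meeting the condition (more than once):
  iron because: 2
  iron that: 4
  listen iron: 2
  that iron: 3
  that that: 2

iron because; iron that; listen iron; that iron; that that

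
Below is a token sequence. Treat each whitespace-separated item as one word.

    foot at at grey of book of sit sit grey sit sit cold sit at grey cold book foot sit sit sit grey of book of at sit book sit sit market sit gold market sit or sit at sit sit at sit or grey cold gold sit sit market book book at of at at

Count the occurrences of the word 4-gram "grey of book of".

Scanning the 53 overlapping 4-gram windows for "grey of book of":
  position 4–7: grey of book of
  position 23–26: grey of book of

2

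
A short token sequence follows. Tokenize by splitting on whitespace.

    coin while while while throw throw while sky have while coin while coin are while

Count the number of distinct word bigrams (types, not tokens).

11

15 tokens → 14 bigram windows in total.
Repeated bigrams (each contributes count−1 duplicates):
  coin while: 2
  while coin: 2
  while while: 2
3 duplicate windows → 14 − 3 = 11 distinct.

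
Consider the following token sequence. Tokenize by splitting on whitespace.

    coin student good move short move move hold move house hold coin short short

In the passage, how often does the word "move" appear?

Scanning the 14 tokens for "move":
  position 4: move
  position 6: move
  position 7: move
  position 9: move

4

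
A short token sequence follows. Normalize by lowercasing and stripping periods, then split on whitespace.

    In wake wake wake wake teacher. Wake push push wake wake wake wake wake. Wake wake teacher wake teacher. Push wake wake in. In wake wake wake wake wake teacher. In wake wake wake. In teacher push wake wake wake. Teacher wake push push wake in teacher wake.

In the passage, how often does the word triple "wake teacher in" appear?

Scanning the 46 overlapping trigram windows for "wake teacher in":
  position 29–31: wake teacher in

1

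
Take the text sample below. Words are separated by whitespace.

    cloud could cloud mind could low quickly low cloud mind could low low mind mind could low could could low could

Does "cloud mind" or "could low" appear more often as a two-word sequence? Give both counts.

"cloud mind": 2 occurrences
"could low": 4 occurrences

"could low" (4 vs 2)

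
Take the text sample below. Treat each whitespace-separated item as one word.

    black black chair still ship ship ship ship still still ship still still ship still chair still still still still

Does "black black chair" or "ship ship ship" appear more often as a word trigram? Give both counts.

"ship ship ship" (2 vs 1)

"black black chair": 1 occurrence
"ship ship ship": 2 occurrences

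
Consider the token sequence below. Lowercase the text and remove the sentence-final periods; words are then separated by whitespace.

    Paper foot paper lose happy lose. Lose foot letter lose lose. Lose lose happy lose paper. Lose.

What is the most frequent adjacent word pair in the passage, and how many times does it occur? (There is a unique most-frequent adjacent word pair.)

Bigram frequencies (highest first):
  lose lose: 4
  paper lose: 2
  lose happy: 2
  happy lose: 2
  paper foot: 1
  foot paper: 1
  … (4 more, each ≤ 1)

"lose lose", 4 times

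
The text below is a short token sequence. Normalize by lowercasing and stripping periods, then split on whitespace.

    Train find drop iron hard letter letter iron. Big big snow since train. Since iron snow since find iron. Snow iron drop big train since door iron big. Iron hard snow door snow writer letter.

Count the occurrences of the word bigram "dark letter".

Scanning the 34 overlapping bigram windows for "dark letter":
  (none found)

0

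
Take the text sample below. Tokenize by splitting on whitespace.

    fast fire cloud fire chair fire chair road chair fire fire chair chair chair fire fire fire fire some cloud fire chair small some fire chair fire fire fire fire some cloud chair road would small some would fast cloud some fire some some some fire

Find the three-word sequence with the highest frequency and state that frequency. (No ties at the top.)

Trigram frequencies (highest first):
  fire fire fire: 4
  chair fire fire: 3
  cloud fire chair: 2
  fire chair fire: 2
  fire fire some: 2
  fire some cloud: 2
  … (29 more, each ≤ 1)

"fire fire fire", 4 times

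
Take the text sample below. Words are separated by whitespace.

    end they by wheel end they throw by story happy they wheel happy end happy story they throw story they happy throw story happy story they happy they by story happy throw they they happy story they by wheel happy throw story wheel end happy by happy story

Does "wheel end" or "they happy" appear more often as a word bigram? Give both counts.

"wheel end": 2 occurrences
"they happy": 3 occurrences

"they happy" (3 vs 2)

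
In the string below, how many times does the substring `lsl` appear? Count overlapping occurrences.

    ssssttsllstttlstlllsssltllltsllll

0

Sliding a length-3 window over the 33 characters (31 positions):
  (no match at any position)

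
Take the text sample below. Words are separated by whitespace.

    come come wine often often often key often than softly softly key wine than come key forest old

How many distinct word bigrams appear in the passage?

16

18 tokens → 17 bigram windows in total.
Repeated bigrams (each contributes count−1 duplicates):
  often often: 2
1 duplicate windows → 17 − 1 = 16 distinct.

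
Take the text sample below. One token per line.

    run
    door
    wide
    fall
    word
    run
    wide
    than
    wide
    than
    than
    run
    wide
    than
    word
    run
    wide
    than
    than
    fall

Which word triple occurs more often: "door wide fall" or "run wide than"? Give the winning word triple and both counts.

"run wide than" (3 vs 1)

"door wide fall": 1 occurrence
"run wide than": 3 occurrences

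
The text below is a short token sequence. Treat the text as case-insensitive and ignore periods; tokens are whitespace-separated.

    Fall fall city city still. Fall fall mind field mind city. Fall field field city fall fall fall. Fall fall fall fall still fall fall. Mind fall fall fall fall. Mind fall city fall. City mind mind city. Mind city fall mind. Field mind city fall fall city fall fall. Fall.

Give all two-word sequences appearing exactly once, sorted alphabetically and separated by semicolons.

city city; city still; fall field; fall still; field city; field field; mind mind

Bigram counts meeting the condition (exactly once):
  city city: 1
  city still: 1
  fall field: 1
  fall still: 1
  field city: 1
  field field: 1
  mind mind: 1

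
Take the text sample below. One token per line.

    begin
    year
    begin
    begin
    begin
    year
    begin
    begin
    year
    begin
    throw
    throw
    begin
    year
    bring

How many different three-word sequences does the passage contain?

15 tokens → 13 trigram windows in total.
Repeated trigrams (each contributes count−1 duplicates):
  begin year begin: 3
  begin begin year: 2
  year begin begin: 2
4 duplicate windows → 13 − 4 = 9 distinct.

9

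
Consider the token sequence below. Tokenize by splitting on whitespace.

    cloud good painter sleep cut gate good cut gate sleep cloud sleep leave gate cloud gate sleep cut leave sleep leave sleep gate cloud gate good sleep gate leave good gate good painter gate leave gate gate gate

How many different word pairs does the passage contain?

23

38 tokens → 37 bigram windows in total.
Repeated bigrams (each contributes count−1 duplicates):
  gate good: 3
  cloud gate: 2
  cut gate: 2
  gate cloud: 2
  gate gate: 2
  gate leave: 2
  gate sleep: 2
  good painter: 2
  … (5 more repeated)
14 duplicate windows → 37 − 14 = 23 distinct.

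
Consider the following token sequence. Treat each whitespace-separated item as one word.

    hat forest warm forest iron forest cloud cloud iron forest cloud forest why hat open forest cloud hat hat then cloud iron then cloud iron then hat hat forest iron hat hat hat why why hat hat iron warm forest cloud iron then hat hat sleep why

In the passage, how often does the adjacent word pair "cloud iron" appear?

Scanning the 46 overlapping bigram windows for "cloud iron":
  position 8–9: cloud iron
  position 21–22: cloud iron
  position 24–25: cloud iron
  position 41–42: cloud iron

4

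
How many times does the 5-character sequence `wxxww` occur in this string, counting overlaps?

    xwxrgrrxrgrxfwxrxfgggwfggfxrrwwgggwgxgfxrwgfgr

0

Sliding a length-5 window over the 46 characters (42 positions):
  (no match at any position)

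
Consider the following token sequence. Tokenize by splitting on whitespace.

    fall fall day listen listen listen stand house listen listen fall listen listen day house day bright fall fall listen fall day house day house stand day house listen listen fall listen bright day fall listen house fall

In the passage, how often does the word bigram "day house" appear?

Scanning the 37 overlapping bigram windows for "day house":
  position 14–15: day house
  position 22–23: day house
  position 24–25: day house
  position 27–28: day house

4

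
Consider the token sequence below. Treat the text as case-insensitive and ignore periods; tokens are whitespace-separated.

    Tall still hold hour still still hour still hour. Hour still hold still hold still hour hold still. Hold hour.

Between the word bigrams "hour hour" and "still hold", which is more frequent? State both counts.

"still hold" (4 vs 1)

"hour hour": 1 occurrence
"still hold": 4 occurrences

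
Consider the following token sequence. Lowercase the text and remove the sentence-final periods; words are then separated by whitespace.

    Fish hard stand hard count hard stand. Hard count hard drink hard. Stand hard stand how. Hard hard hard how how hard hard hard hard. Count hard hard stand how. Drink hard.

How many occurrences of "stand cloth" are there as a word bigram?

0

Scanning the 31 overlapping bigram windows for "stand cloth":
  (none found)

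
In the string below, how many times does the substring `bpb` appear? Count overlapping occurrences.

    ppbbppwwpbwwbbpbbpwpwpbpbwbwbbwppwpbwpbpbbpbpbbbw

Sliding a length-3 window over the 49 characters (47 positions):
  position 14–16: bpb
  position 23–25: bpb
  position 39–41: bpb
  position 42–44: bpb
  position 44–46: bpb

5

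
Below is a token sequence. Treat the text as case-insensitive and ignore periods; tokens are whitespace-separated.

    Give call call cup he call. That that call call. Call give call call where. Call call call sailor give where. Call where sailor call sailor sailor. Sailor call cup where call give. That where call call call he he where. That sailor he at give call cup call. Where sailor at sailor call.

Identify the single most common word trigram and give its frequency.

"call call call", 3 times

Trigram frequencies (highest first):
  call call call: 3
  give call call: 2
  where call call: 2
  call where sailor: 2
  call call cup: 1
  call cup he: 1
  … (41 more, each ≤ 1)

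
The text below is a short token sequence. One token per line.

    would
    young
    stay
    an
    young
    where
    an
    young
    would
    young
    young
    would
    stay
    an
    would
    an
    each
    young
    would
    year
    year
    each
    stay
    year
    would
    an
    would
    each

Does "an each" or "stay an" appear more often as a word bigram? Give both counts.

"an each": 1 occurrence
"stay an": 2 occurrences

"stay an" (2 vs 1)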